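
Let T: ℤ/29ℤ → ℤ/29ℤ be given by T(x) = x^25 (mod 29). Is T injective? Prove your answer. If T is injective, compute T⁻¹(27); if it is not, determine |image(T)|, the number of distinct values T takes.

10

Since 29 is prime, the nonzero elements of ℤ/29ℤ form a cyclic group of order 28.
As gcd(25, 28) = 1, raising to the 25th power is a bijection on this group: if s^25 ≡ t^25 then (st^{−1})^25 = 1, and the only element of order dividing gcd(25, 28) = 1 is 1, so s = t.
With T(0) = 0 this makes T injective on all of ℤ/29ℤ, hence bijective (finite equal-size domain and codomain). In particular T is injective.
Since T is injective, we find the preimage of 27. The inverse of x ↦ x^25 on (ℤ/29ℤ)^× is x ↦ x^9, because 25·9 = 225 = 8·28 + 1 ≡ 1 (mod 28) and x^{28} = 1 for x ≠ 0 (Fermat). So T⁻¹(27) = 27^9 mod 29.
Repeated squaring mod 29: 27^1 ≡ 27, 27^2 ≡ 27² = 729 ≡ 4, 27^4 ≡ 4² = 16, 27^8 ≡ 16² = 256 ≡ 24. Since 9 = 8 + 1, 27^9 ≡ 24·27: 24·27 = 648 ≡ 10. So 27^9 ≡ 10 (mod 29).
Hence T⁻¹(27) = 10.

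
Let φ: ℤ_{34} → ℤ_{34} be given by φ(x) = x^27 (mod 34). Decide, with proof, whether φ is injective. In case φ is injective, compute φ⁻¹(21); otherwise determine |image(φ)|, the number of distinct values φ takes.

13

Computing x^27 mod 34 for each x (by repeated squaring, reducing mod 34 at every step), the values φ(0), φ(1), …, φ(33) are: 0, 1, 8, 7, 30, 11, 22, 31, 2, 15, 20, 29, 6, 21, 10, 9, 16, 17, 18, 25, 24, 13, 28, 5, 14, 19, 32, 3, 12, 23, 4, 27, 26, 33.
Every element of ℤ_{34} appears exactly once in this list, so φ is a bijection, and in particular injective.
Since φ is injective, we read off the preimage of 21 from the same table: φ(13) = 21, so φ⁻¹(21) = 13.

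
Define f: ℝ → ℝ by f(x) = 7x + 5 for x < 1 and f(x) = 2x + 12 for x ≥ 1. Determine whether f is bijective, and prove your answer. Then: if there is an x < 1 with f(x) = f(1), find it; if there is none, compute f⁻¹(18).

Both pieces are strictly increasing (slopes 7 and 2), so each is injective on its own interval.
The left piece maps (−∞, 1) onto (−∞, 12); the right piece maps [1, ∞) onto [14, ∞).
The images leave a gap (12 has no preimage), so f is not surjective, hence not bijective.
Because the two images are disjoint, no x < 1 has f(x) = f(1), so we compute f⁻¹(18): 18 lies in [14, ∞), so solve 2x + 12 = 18: x = (18 − 12)/2 = 3.

3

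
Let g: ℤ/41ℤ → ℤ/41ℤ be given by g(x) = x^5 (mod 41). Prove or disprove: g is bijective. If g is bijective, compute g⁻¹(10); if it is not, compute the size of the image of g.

g(3): Repeated squaring mod 41: 3^1 ≡ 3, 3^2 ≡ 3² = 9, 3^4 ≡ 9² = 81 ≡ 40. Since 5 = 4 + 1, 3^5 ≡ 40·3: 40·3 = 120 ≡ 38. So 3^5 ≡ 38 (mod 41).
g(7): Repeated squaring mod 41: 7^1 ≡ 7, 7^2 ≡ 7² = 49 ≡ 8, 7^4 ≡ 8² = 64 ≡ 23. Since 5 = 4 + 1, 7^5 ≡ 23·7: 23·7 = 161 ≡ 38. So 7^5 ≡ 38 (mod 41).
So g(3) = g(7) = 38 while 3 ≠ 7, thus g is not injective, hence not bijective.
Since g is not bijective, we determine |image(g)|. Computing x^5 mod 41 for each x (by repeated squaring, reducing mod 41 at every step), the values g(0), g(1), …, g(40) are: 0, 1, 32, 38, 40, 9, 27, 38, 9, 9, 1, 3, 3, 38, 27, 14, 1, 27, 1, 27, 32, 9, 14, 40, 14, 40, 27, 14, 3, 38, 38, 40, 32, 32, 3, 14, 32, 1, 3, 9, 40.
The distinct values are {0, 1, 3, 9, 14, 27, 32, 38, 40}; there are 9 of them.

9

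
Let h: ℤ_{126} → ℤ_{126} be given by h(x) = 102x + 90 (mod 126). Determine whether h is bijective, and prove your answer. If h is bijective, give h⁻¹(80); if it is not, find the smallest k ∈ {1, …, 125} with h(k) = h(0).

21

We have gcd(102, 126) = 6 > 1. Taking a = 0 and b = 21: h(0) = 90 and h(21) = 102·21 + 90 = 2232 ≡ 90 (mod 126).
So h(0) = h(21) while 0 ≠ 21, therefore h is not injective, hence not bijective.
Since h is not bijective, we find the least positive k with h(k) = h(0): this means 102k ≡ 0 (mod 126), i.e. 126 ∣ 102k. Since gcd(102, 126) = 6, dividing through by 6 this holds exactly when 21 ∣ 17k, and as gcd(17, 21) = 1, exactly when 21 ∣ k.
The smallest positive such k is 21.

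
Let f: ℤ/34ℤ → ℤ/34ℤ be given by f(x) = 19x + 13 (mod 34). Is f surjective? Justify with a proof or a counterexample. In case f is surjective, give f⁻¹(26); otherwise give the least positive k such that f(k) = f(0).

15

Since gcd(19, 34) = 1, 19 is invertible modulo 34. Euclid's algorithm: 34 = 1·19 + 15, 19 = 1·15 + 4, 15 = 3·4 + 3, 4 = 1·3 + 1; back-substituting gives 1 = 9·19 − 5·34, so 19⁻¹ ≡ 9 (mod 34).
Then y ↦ 9(y − 13) is a two-sided inverse to f, so every y ∈ ℤ/34ℤ has a preimage.
So f is surjective.
Since f is surjective, we compute f⁻¹(26): solve 19x + 13 ≡ 26 (mod 34), i.e. 19x ≡ 13 (mod 34).
Multiplying by 19⁻¹ = 9 gives x ≡ 9·13 = 117 = 3·34 + 15 ≡ 15 (mod 34).
Check: f(15) = 19·15 + 13 = 298 = 8·34 + 26 ≡ 26 (mod 34).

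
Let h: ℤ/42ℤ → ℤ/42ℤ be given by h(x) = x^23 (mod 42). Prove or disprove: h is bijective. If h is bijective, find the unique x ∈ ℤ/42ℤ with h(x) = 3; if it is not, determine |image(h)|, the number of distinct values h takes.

33

Computing x^23 mod 42 for each x (by repeated squaring, reducing mod 42 at every step), the values h(0), h(1), …, h(41) are: 0, 1, 32, 33, 16, 17, 6, 7, 8, 39, 40, 23, 24, 13, 14, 15, 4, 5, 30, 31, 20, 21, 22, 11, 12, 37, 38, 27, 28, 29, 18, 19, 2, 3, 34, 35, 36, 25, 26, 9, 10, 41.
Every element of ℤ/42ℤ appears exactly once in this list, so h is a bijection, and in particular bijective.
Since h is bijective, we read off the preimage of 3 from the same table: h(33) = 3, so h⁻¹(3) = 33.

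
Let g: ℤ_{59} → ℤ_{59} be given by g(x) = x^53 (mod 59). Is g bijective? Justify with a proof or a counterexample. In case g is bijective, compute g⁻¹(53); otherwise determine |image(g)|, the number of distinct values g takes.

9

Since 59 is prime, the nonzero elements of ℤ_{59} form a cyclic group of order 58.
As gcd(53, 58) = 1, raising to the 53rd power is a bijection on this group: if x_1^53 ≡ x_2^53 then (x_1x_2^{−1})^53 = 1, and the only element of order dividing gcd(53, 58) = 1 is 1, so x_1 = x_2.
With g(0) = 0 this makes g injective on all of ℤ_{59}, hence bijective (finite equal-size domain and codomain). In particular g is bijective.
Since g is bijective, we find the preimage of 53. The inverse of x ↦ x^53 on (ℤ_{59})^× is x ↦ x^23, because 53·23 = 1219 = 21·58 + 1 ≡ 1 (mod 58) and x^{58} = 1 for x ≠ 0 (Fermat). So g⁻¹(53) = 53^23 mod 59.
Repeated squaring mod 59: 53^1 ≡ 53, 53^2 ≡ 53² = 2809 ≡ 36, 53^4 ≡ 36² = 1296 ≡ 57, 53^8 ≡ 57² = 3249 ≡ 4, 53^16 ≡ 4² = 16. Since 23 = 16 + 4 + 2 + 1, 53^23 ≡ 16·57·36·53: 16·57 = 912 ≡ 27, then 27·36 = 972 ≡ 28, then 28·53 = 1484 ≡ 9. So 53^23 ≡ 9 (mod 59).
Hence g⁻¹(53) = 9.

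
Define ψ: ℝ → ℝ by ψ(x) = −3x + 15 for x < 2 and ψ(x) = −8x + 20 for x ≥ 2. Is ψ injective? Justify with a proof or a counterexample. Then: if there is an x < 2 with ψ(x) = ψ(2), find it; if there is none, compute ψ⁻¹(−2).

11/4

Both pieces are strictly decreasing (slopes −3 and −8), so each is injective on its own interval.
The left piece maps (−∞, 2) onto (9, ∞); the right piece maps [2, ∞) onto (−∞, 4].
These images are disjoint, so no value is attained by both pieces. So ψ is injective.
Because the two images are disjoint, no x < 2 has ψ(x) = ψ(2), so we compute ψ⁻¹(−2): −2 lies in (−∞, 4], so solve −8x + 20 = −2: x = (−2 − 20)/(−8) = 11/4.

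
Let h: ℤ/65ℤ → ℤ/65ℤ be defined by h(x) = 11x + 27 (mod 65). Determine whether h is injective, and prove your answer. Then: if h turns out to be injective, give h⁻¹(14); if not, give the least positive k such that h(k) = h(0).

If h(x_1) = h(x_2), then 11x_1 ≡ 11x_2 (mod 65). Because gcd(11, 65) = 1, we may cancel 11 to get x_1 ≡ x_2 (mod 65).
Therefore h is injective.
We now compute 11⁻¹ mod 65 explicitly. Euclid's algorithm: 65 = 5·11 + 10, 11 = 1·10 + 1; back-substituting gives 1 = 6·11 − 1·65, so 11⁻¹ ≡ 6 (mod 65).
Since h is injective, we compute h⁻¹(14): solve 11x + 27 ≡ 14 (mod 65), i.e. 11x ≡ 52 (mod 65).
Multiplying by 11⁻¹ = 6 gives x ≡ 6·52 = 312 = 4·65 + 52 ≡ 52 (mod 65).
Check: h(52) = 11·52 + 27 = 599 = 9·65 + 14 ≡ 14 (mod 65).

52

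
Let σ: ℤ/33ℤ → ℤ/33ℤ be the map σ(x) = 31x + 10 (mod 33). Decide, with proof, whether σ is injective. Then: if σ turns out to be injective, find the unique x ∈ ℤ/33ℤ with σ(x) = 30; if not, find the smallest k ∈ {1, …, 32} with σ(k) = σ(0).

23

Recall: σ is injective if σ(x_1) = σ(x_2) implies x_1 = x_2.
Suppose σ(x_1) = σ(x_2) in ℤ/33ℤ. Then 31x_1 + 10 ≡ 31x_2 + 10 (mod 33), thus 31(x_1 − x_2) ≡ 0 (mod 33).
Since gcd(31, 33) = 1, 31 is invertible modulo 33, hence x_1 − x_2 ≡ 0 (mod 33), i.e. x_1 = x_2.
Thus σ is injective.
We now compute 31⁻¹ mod 33 explicitly. Euclid's algorithm: 33 = 1·31 + 2, 31 = 15·2 + 1; back-substituting gives 1 = 16·31 − 15·33, so 31⁻¹ ≡ 16 (mod 33).
Since σ is injective, we find σ⁻¹(30): we need 31x ≡ 30 − 10 ≡ 20 (mod 33). Using 31⁻¹ = 16: x ≡ 16·20 = 320 = 9·33 + 23, so x = 23.
Check: σ(23) = 31·23 + 10 = 723 = 21·33 + 30 ≡ 30 (mod 33).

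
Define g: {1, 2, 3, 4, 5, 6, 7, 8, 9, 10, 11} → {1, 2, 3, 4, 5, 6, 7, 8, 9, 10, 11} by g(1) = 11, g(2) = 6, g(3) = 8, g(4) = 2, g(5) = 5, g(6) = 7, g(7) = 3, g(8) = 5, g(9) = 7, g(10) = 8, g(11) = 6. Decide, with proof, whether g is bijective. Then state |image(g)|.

g(5) = 5 = g(8) with 5 ≠ 8, so g is not injective, hence not bijective.
The image of g is {2, 3, 5, 6, 7, 8, 11}, which has 7 elements.

7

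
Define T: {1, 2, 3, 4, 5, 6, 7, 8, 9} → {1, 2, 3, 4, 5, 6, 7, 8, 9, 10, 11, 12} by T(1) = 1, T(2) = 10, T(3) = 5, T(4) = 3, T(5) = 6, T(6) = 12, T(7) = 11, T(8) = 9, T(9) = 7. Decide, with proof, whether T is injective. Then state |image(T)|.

The values T(1), …, T(9) are 1, 10, 5, 3, 6, 12, 11, 9, 7 — all distinct.
So T(a) = T(b) only when a = b, and T is injective.
The image of T is {1, 3, 5, 6, 7, 9, 10, 11, 12}, which has 9 elements.

9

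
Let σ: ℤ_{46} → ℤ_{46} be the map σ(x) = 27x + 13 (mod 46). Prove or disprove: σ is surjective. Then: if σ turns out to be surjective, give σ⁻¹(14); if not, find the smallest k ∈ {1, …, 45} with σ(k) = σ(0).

29

Since gcd(27, 46) = 1, 27 is invertible modulo 46. Euclid's algorithm: 46 = 1·27 + 19, 27 = 1·19 + 8, 19 = 2·8 + 3, 8 = 2·3 + 2, 3 = 1·2 + 1; back-substituting gives 1 = 29·27 − 17·46, so 27⁻¹ ≡ 29 (mod 46).
For any y ∈ ℤ_{46}, x = 29(y − 13) mod 46 satisfies σ(x) = 27·29(y − 13) + 13 ≡ y (since 27·29 ≡ 1 mod 46). So every y has a preimage.
Hence σ is surjective.
Since σ is surjective, we find σ⁻¹(14): we need 27x ≡ 14 − 13 ≡ 1 (mod 46). Using 27⁻¹ = 29: x ≡ 29·1 = 29, so x = 29.
Check: σ(29) = 27·29 + 13 = 796 = 17·46 + 14 ≡ 14 (mod 46).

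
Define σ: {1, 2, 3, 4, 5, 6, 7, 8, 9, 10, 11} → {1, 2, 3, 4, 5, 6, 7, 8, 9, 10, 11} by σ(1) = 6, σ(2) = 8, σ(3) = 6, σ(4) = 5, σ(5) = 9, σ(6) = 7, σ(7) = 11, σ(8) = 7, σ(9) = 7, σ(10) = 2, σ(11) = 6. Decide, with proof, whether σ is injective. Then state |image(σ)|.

7

σ(1) = 6 = σ(3) with 1 ≠ 3, so σ is not injective.
The image of σ is {2, 5, 6, 7, 8, 9, 11}, which has 7 elements.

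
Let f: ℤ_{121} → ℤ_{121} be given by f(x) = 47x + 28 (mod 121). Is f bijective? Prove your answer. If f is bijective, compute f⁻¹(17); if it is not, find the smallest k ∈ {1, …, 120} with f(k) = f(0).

77

Suppose f(u) = f(v) in ℤ_{121}. Then 47u + 28 ≡ 47v + 28 (mod 121), thus 47(u − v) ≡ 0 (mod 121).
Since gcd(47, 121) = 1, 47 is invertible modulo 121, thus u − v ≡ 0 (mod 121), i.e. u = v.
We now compute 47⁻¹ mod 121 explicitly. Euclid's algorithm: 121 = 2·47 + 27, 47 = 1·27 + 20, 27 = 1·20 + 7, 20 = 2·7 + 6, 7 = 1·6 + 1; back-substituting gives 1 = 103·47 − 40·121, so 47⁻¹ ≡ 103 (mod 121).
Then y ↦ 103(y − 28) is a two-sided inverse to f, so every y ∈ ℤ_{121} has a preimage.
So f is bijective.
Since f is bijective, we find f⁻¹(17): we need 47x ≡ 17 − 28 ≡ 110 (mod 121). Using 47⁻¹ = 103: x ≡ 103·110 = 11330 = 93·121 + 77, so x = 77.
Check: f(77) = 47·77 + 28 = 3647 = 30·121 + 17 ≡ 17 (mod 121).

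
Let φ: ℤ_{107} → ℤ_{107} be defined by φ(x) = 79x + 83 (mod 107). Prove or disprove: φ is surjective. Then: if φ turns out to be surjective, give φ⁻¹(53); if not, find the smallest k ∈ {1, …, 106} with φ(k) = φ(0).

24

Recall: surjectivity means every element of the codomain has a preimage under φ.
Since gcd(79, 107) = 1, 79 is invertible modulo 107. Euclid's algorithm: 107 = 1·79 + 28, 79 = 2·28 + 23, 28 = 1·23 + 5, 23 = 4·5 + 3, 5 = 1·3 + 2, 3 = 1·2 + 1; back-substituting gives 1 = 42·79 − 31·107, so 79⁻¹ ≡ 42 (mod 107).
Then y ↦ 42(y − 83) is a two-sided inverse to φ, so every y ∈ ℤ_{107} has a preimage.
Therefore φ is surjective.
Since φ is surjective, we find φ⁻¹(53): we need 79x ≡ 53 − 83 ≡ 77 (mod 107). Using 79⁻¹ = 42: x ≡ 42·77 = 3234 = 30·107 + 24, so x = 24.
Check: φ(24) = 79·24 + 83 = 1979 = 18·107 + 53 ≡ 53 (mod 107).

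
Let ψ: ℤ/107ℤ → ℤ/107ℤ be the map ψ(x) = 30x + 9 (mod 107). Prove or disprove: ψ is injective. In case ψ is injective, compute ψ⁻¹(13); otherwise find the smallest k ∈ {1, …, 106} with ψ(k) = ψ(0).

100

If ψ(x_1) = ψ(x_2), then 30x_1 ≡ 30x_2 (mod 107). Because gcd(30, 107) = 1, we may cancel 30 to get x_1 ≡ x_2 (mod 107).
So ψ is injective.
We now compute 30⁻¹ mod 107 explicitly. Euclid's algorithm: 107 = 3·30 + 17, 30 = 1·17 + 13, 17 = 1·13 + 4, 13 = 3·4 + 1; back-substituting gives 1 = 25·30 − 7·107, so 30⁻¹ ≡ 25 (mod 107).
Since ψ is injective, we find ψ⁻¹(13): we need 30x ≡ 13 − 9 ≡ 4 (mod 107). Using 30⁻¹ = 25: x ≡ 25·4 = 100, so x = 100.
Check: ψ(100) = 30·100 + 9 = 3009 = 28·107 + 13 ≡ 13 (mod 107).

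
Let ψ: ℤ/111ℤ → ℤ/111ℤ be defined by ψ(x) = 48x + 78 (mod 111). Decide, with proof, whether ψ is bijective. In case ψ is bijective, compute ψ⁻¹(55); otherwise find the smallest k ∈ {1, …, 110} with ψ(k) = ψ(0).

37

We have gcd(48, 111) = 3 > 1. Taking u = 0 and v = 37: ψ(0) = 78 and ψ(37) = 48·37 + 78 = 1854 ≡ 78 (mod 111).
So ψ(0) = ψ(37) while 0 ≠ 37, hence ψ is not injective, hence not bijective.
Since ψ is not bijective, we find the least positive k with ψ(k) = ψ(0): this means 48k ≡ 0 (mod 111), i.e. 111 ∣ 48k. Since gcd(48, 111) = 3, dividing through by 3 this holds exactly when 37 ∣ 16k, and as gcd(16, 37) = 1, exactly when 37 ∣ k.
The smallest positive such k is 37.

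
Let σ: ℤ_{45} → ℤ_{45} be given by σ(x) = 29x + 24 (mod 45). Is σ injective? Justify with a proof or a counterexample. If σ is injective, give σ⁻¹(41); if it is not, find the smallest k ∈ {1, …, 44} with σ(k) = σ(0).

13

Recall: σ is injective when σ(x_1) = σ(x_2) forces x_1 = x_2.
If σ(x_1) = σ(x_2), then 29x_1 ≡ 29x_2 (mod 45). Because gcd(29, 45) = 1, we may cancel 29 to get x_1 ≡ x_2 (mod 45).
So σ is injective.
We now compute 29⁻¹ mod 45 explicitly. Euclid's algorithm: 45 = 1·29 + 16, 29 = 1·16 + 13, 16 = 1·13 + 3, 13 = 4·3 + 1; back-substituting gives 1 = 14·29 − 9·45, so 29⁻¹ ≡ 14 (mod 45).
Since σ is injective, we find σ⁻¹(41): we need 29x ≡ 41 − 24 ≡ 17 (mod 45). Using 29⁻¹ = 14: x ≡ 14·17 = 238 = 5·45 + 13, so x = 13.
Check: σ(13) = 29·13 + 24 = 401 = 8·45 + 41 ≡ 41 (mod 45).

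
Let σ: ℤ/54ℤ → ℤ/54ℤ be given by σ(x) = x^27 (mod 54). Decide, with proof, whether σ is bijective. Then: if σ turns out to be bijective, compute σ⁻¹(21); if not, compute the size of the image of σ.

σ(0) = 0^27 = 0.
σ(6): Repeated squaring mod 54: 6^1 ≡ 6, 6^2 ≡ 6² = 36, 6^4 ≡ 36² = 1296 ≡ 0, 6^8 ≡ 0² = 0, 6^16 ≡ 0² = 0. Since 27 = 16 + 8 + 2 + 1, 6^27 ≡ 0·0·36·6: 0·0 = 0, then 0·36 = 0, then 0·6 = 0. So 6^27 ≡ 0 (mod 54).
So σ(0) = σ(6) = 0 while 0 ≠ 6, hence σ is not injective, hence not bijective.
Since σ is not bijective, we determine |image(σ)|. Computing x^27 mod 54 for each x (by repeated squaring, reducing mod 54 at every step), the values σ(0), σ(1), …, σ(53) are: 0, 1, 26, 27, 28, 53, 0, 1, 26, 27, 28, 53, 0, 1, 26, 27, 28, 53, 0, 1, 26, 27, 28, 53, 0, 1, 26, 27, 28, 53, 0, 1, 26, 27, 28, 53, 0, 1, 26, 27, 28, 53, 0, 1, 26, 27, 28, 53, 0, 1, 26, 27, 28, 53.
The distinct values are {0, 1, 26, 27, 28, 53}; there are 6 of them.

6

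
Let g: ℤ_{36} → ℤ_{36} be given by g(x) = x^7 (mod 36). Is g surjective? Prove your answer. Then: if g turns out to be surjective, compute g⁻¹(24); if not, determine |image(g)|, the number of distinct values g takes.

21

g(0) = 0^7 = 0.
g(6): Repeated squaring mod 36: 6^1 ≡ 6, 6^2 ≡ 6² = 36 ≡ 0, 6^4 ≡ 0² = 0. Since 7 = 4 + 2 + 1, 6^7 ≡ 0·0·6: 0·0 = 0, then 0·6 = 0. So 6^7 ≡ 0 (mod 36).
So g(0) = g(6) = 0 while 0 ≠ 6, hence g is not injective.
A non-injective map from the 36-element set ℤ_{36} to itself takes at most 35 distinct values, so it cannot be surjective. So g is not surjective.
Since g is not surjective, we determine |image(g)|. Computing x^7 mod 36 for each x (by repeated squaring, reducing mod 36 at every step), the values g(0), g(1), …, g(35) are: 0, 1, 20, 27, 4, 5, 0, 7, 8, 9, 28, 11, 0, 13, 32, 27, 16, 17, 0, 19, 20, 9, 4, 23, 0, 25, 8, 27, 28, 29, 0, 31, 32, 9, 16, 35.
The distinct values are {0, 1, 4, 5, 7, 8, 9, 11, 13, 16, 17, 19, 20, 23, 25, 27, 28, 29, 31, 32, 35}; there are 21 of them.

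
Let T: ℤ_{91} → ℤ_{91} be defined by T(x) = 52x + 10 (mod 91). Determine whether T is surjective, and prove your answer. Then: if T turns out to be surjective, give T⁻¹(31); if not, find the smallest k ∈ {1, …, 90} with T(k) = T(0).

Since gcd(52, 91) = 13, we have 52x ≡ 0 (mod 13) for all x, so T(x) ≡ 10 (mod 13).
But 0 ≢ 10 (mod 13), so 0 ∈ ℤ_{91} has no preimage. Thus T is not surjective.
Since T is not surjective, we find the least positive k with T(k) = T(0): this means 52k ≡ 0 (mod 91), i.e. 91 ∣ 52k. Since gcd(52, 91) = 13, dividing through by 13 this holds exactly when 7 ∣ 4k, and as gcd(4, 7) = 1, exactly when 7 ∣ k.
The smallest positive such k is 7.

7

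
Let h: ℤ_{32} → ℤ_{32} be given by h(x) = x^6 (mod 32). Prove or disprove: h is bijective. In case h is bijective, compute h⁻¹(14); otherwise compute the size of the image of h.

h(0) = 0^6 = 0.
h(2): Repeated squaring mod 32: 2^1 ≡ 2, 2^2 ≡ 2² = 4, 2^4 ≡ 4² = 16. Since 6 = 4 + 2, 2^6 ≡ 16·4: 16·4 = 64 ≡ 0. So 2^6 ≡ 0 (mod 32).
So h(0) = h(2) = 0 while 0 ≠ 2, so h is not injective, hence not bijective.
Since h is not bijective, we determine |image(h)|. Computing x^6 mod 32 for each x (by repeated squaring, reducing mod 32 at every step), the values h(0), h(1), …, h(31) are: 0, 1, 0, 25, 0, 9, 0, 17, 0, 17, 0, 9, 0, 25, 0, 1, 0, 1, 0, 25, 0, 9, 0, 17, 0, 17, 0, 9, 0, 25, 0, 1.
The distinct values are {0, 1, 9, 17, 25}; there are 5 of them.

5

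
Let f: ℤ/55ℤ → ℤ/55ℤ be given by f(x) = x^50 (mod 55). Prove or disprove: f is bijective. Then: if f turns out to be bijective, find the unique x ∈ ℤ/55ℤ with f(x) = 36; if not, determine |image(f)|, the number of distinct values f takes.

6

f(2): Repeated squaring mod 55: 2^1 ≡ 2, 2^2 ≡ 2² = 4, 2^4 ≡ 4² = 16, 2^8 ≡ 16² = 256 ≡ 36, 2^16 ≡ 36² = 1296 ≡ 31, 2^32 ≡ 31² = 961 ≡ 26. Since 50 = 32 + 16 + 2, 2^50 ≡ 26·31·4: 26·31 = 806 ≡ 36, then 36·4 = 144 ≡ 34. So 2^50 ≡ 34 (mod 55).
f(3): Repeated squaring mod 55: 3^1 ≡ 3, 3^2 ≡ 3² = 9, 3^4 ≡ 9² = 81 ≡ 26, 3^8 ≡ 26² = 676 ≡ 16, 3^16 ≡ 16² = 256 ≡ 36, 3^32 ≡ 36² = 1296 ≡ 31. Since 50 = 32 + 16 + 2, 3^50 ≡ 31·36·9: 31·36 = 1116 ≡ 16, then 16·9 = 144 ≡ 34. So 3^50 ≡ 34 (mod 55).
So f(2) = f(3) = 34 while 2 ≠ 3, therefore f is not injective, hence not bijective.
Since f is not bijective, we determine |image(f)|. Computing x^50 mod 55 for each x (by repeated squaring, reducing mod 55 at every step), the values f(0), f(1), …, f(54) are: 0, 1, 34, 34, 1, 45, 1, 34, 34, 1, 45, 11, 34, 34, 1, 45, 1, 34, 34, 1, 45, 1, 44, 34, 1, 45, 1, 34, 34, 1, 45, 1, 34, 44, 1, 45, 1, 34, 34, 1, 45, 1, 34, 34, 11, 45, 1, 34, 34, 1, 45, 1, 34, 34, 1.
The distinct values are {0, 1, 11, 34, 44, 45}; there are 6 of them.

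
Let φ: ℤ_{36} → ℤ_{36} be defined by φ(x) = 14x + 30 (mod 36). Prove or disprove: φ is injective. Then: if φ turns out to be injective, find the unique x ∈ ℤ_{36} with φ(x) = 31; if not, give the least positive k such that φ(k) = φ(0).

18

Recall that φ is injective when φ(u) = φ(v) forces u = v.
We have gcd(14, 36) = 2 > 1. Taking u = 0 and v = 18: φ(0) = 30 and φ(18) = 14·18 + 30 = 282 ≡ 30 (mod 36).
So φ(0) = φ(18) while 0 ≠ 18, so φ is not injective.
Since φ is not injective, we find the least positive k with φ(k) = φ(0): this means 14k ≡ 0 (mod 36), i.e. 36 ∣ 14k. Since gcd(14, 36) = 2, dividing through by 2 this holds exactly when 18 ∣ 7k, and as gcd(7, 18) = 1, exactly when 18 ∣ k.
The smallest positive such k is 18.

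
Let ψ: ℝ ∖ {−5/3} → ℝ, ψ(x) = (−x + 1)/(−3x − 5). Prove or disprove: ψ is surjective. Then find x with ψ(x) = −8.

-39/25

If ψ(x) = 1/3, cross-multiplying gives −3(−x + 1) = −1(−3x − 5), which simplifies to −3 = 5 — false.  So 1/3 has no preimage and ψ is not surjective.
Solving ψ(x) = −8: cross-multiplying gives −x + 1 = −8(−3x − 5), which rearranges to −25x = 39, so x = −39/25.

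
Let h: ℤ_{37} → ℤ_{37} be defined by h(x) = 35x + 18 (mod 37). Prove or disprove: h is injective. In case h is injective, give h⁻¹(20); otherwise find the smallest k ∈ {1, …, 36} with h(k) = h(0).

If h(s) = h(t), then 35s ≡ 35t (mod 37). Because gcd(35, 37) = 1, we may cancel 35 to get s ≡ t (mod 37).
Thus h is injective.
We now compute 35⁻¹ mod 37 explicitly. Euclid's algorithm: 37 = 1·35 + 2, 35 = 17·2 + 1; back-substituting gives 1 = 18·35 − 17·37, so 35⁻¹ ≡ 18 (mod 37).
Since h is injective, we find h⁻¹(20): we need 35x ≡ 20 − 18 ≡ 2 (mod 37). Using 35⁻¹ = 18: x ≡ 18·2 = 36, so x = 36.
Check: h(36) = 35·36 + 18 = 1278 = 34·37 + 20 ≡ 20 (mod 37).

36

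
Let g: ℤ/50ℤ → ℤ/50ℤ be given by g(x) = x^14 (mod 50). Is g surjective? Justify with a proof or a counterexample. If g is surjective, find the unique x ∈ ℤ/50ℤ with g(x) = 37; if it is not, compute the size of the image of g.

g(0) = 0^14 = 0.
g(10): Repeated squaring mod 50: 10^1 ≡ 10, 10^2 ≡ 10² = 100 ≡ 0, 10^4 ≡ 0² = 0, 10^8 ≡ 0² = 0. Since 14 = 8 + 4 + 2, 10^14 ≡ 0·0·0: 0·0 = 0, then 0·0 = 0. So 10^14 ≡ 0 (mod 50).
So g(0) = g(10) = 0 while 0 ≠ 10, so g is not injective.
A non-injective map from the 50-element set ℤ/50ℤ to itself takes at most 49 distinct values, so it cannot be surjective. Hence g is not surjective.
Since g is not surjective, we determine |image(g)|. Computing x^14 mod 50 for each x (by repeated squaring, reducing mod 50 at every step), the values g(0), g(1), …, g(49) are: 0, 1, 34, 19, 6, 25, 46, 49, 4, 11, 0, 41, 14, 39, 16, 25, 36, 29, 24, 21, 0, 31, 44, 9, 26, 25, 26, 9, 44, 31, 0, 21, 24, 29, 36, 25, 16, 39, 14, 41, 0, 11, 4, 49, 46, 25, 6, 19, 34, 1.
The distinct values are {0, 1, 4, 6, 9, 11, 14, 16, 19, 21, 24, 25, 26, 29, 31, 34, 36, 39, 41, 44, 46, 49}; there are 22 of them.

22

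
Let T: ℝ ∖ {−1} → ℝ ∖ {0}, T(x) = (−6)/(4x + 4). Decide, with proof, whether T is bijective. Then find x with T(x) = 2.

-7/4

Suppose T(a) = T(b). Cross-multiplying: (−6)(4b + 4) = (−6)(4a + 4).
Expanding both sides and cancelling the symmetric terms leaves 24·(a − b) = 0. Since 24 ≠ 0, a = b. Therefore T is injective.
For any y ≠ 0, solving y(4x + 4) = −6 for x gives a well-defined x ≠ −1. So T is surjective.
Thus T is bijective.
Solving T(x) = 2: cross-multiplying gives −6 = 2(4x + 4), which rearranges to −8x = 14, so x = −7/4.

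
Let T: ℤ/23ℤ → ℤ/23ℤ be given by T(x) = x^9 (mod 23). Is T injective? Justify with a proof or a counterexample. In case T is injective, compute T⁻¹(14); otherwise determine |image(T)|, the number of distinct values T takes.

15

Since 23 is prime, the nonzero elements of ℤ/23ℤ form a cyclic group of order 22.
As gcd(9, 22) = 1, raising to the 9th power is a bijection on this group: if x_1^9 ≡ x_2^9 then (x_1x_2^{−1})^9 = 1, and the only element of order dividing gcd(9, 22) = 1 is 1, so x_1 = x_2.
With T(0) = 0 this makes T injective on all of ℤ/23ℤ, hence bijective (finite equal-size domain and codomain). In particular T is injective.
Since T is injective, we find the preimage of 14. The inverse of x ↦ x^9 on (ℤ/23ℤ)^× is x ↦ x^5, because 9·5 = 45 = 2·22 + 1 ≡ 1 (mod 22) and x^{22} = 1 for x ≠ 0 (Fermat). So T⁻¹(14) = 14^5 mod 23.
Repeated squaring mod 23: 14^1 ≡ 14, 14^2 ≡ 14² = 196 ≡ 12, 14^4 ≡ 12² = 144 ≡ 6. Since 5 = 4 + 1, 14^5 ≡ 6·14: 6·14 = 84 ≡ 15. So 14^5 ≡ 15 (mod 23).
Hence T⁻¹(14) = 15.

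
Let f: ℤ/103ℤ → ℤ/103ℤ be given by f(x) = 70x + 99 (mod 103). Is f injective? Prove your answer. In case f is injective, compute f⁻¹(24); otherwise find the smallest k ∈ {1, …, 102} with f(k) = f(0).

If f(x_1) = f(x_2), then 70x_1 ≡ 70x_2 (mod 103). Because gcd(70, 103) = 1, we may cancel 70 to get x_1 ≡ x_2 (mod 103).
Thus f is injective.
We now compute 70⁻¹ mod 103 explicitly. Euclid's algorithm: 103 = 1·70 + 33, 70 = 2·33 + 4, 33 = 8·4 + 1; back-substituting gives 1 = 78·70 − 53·103, so 70⁻¹ ≡ 78 (mod 103).
Since f is injective, we compute f⁻¹(24): solve 70x + 99 ≡ 24 (mod 103), i.e. 70x ≡ 28 (mod 103).
Multiplying by 70⁻¹ = 78 gives x ≡ 78·28 = 2184 = 21·103 + 21 ≡ 21 (mod 103).
Check: f(21) = 70·21 + 99 = 1569 = 15·103 + 24 ≡ 24 (mod 103).

21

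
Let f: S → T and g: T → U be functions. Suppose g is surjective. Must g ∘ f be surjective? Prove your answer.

not surjective

No. Take S = {1}, T = U = {1, 2, 3, 4, 5, 6}, f(1) = 1, and g = identity (surjective).
Then (g ∘ f)(1) = 1, and 6 ∈ U has no preimage under g ∘ f, so g ∘ f is not surjective.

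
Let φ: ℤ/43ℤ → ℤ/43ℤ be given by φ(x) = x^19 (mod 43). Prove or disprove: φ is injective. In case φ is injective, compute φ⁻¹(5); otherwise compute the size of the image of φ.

Since 43 is prime, the nonzero elements of ℤ/43ℤ form a cyclic group of order 42.
As gcd(19, 42) = 1, raising to the 19th power is a bijection on this group: if x_1^19 ≡ x_2^19 then (x_1x_2^{−1})^19 = 1, and the only element of order dividing gcd(19, 42) = 1 is 1, so x_1 = x_2.
With φ(0) = 0 this makes φ injective on all of ℤ/43ℤ, hence bijective (finite equal-size domain and codomain). In particular φ is injective.
Since φ is injective, we find the preimage of 5. The inverse of x ↦ x^19 on (ℤ/43ℤ)^× is x ↦ x^31, because 19·31 = 589 = 14·42 + 1 ≡ 1 (mod 42) and x^{42} = 1 for x ≠ 0 (Fermat). So φ⁻¹(5) = 5^31 mod 43.
Repeated squaring mod 43: 5^1 ≡ 5, 5^2 ≡ 5² = 25, 5^4 ≡ 25² = 625 ≡ 23, 5^8 ≡ 23² = 529 ≡ 13, 5^16 ≡ 13² = 169 ≡ 40. Since 31 = 16 + 8 + 4 + 2 + 1, 5^31 ≡ 40·13·23·25·5: 40·13 = 520 ≡ 4, then 4·23 = 92 ≡ 6, then 6·25 = 150 ≡ 21, then 21·5 = 105 ≡ 19. So 5^31 ≡ 19 (mod 43).
Hence φ⁻¹(5) = 19.

19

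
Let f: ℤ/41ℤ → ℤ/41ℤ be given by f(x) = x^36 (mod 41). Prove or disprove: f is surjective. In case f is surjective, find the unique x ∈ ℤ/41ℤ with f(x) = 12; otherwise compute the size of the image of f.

11

f(4): Repeated squaring mod 41: 4^1 ≡ 4, 4^2 ≡ 4² = 16, 4^4 ≡ 16² = 256 ≡ 10, 4^8 ≡ 10² = 100 ≡ 18, 4^16 ≡ 18² = 324 ≡ 37, 4^32 ≡ 37² = 1369 ≡ 16. Since 36 = 32 + 4, 4^36 ≡ 16·10: 16·10 = 160 ≡ 37. So 4^36 ≡ 37 (mod 41).
f(5): Repeated squaring mod 41: 5^1 ≡ 5, 5^2 ≡ 5² = 25, 5^4 ≡ 25² = 625 ≡ 10, 5^8 ≡ 10² = 100 ≡ 18, 5^16 ≡ 18² = 324 ≡ 37, 5^32 ≡ 37² = 1369 ≡ 16. Since 36 = 32 + 4, 5^36 ≡ 16·10: 16·10 = 160 ≡ 37. So 5^36 ≡ 37 (mod 41).
So f(4) = f(5) = 37 while 4 ≠ 5, so f is not injective.
A non-injective map from the 41-element set ℤ/41ℤ to itself takes at most 40 distinct values, so it cannot be surjective. Therefore f is not surjective.
Since f is not surjective, we determine |image(f)|. Computing x^36 mod 41 for each x (by repeated squaring, reducing mod 41 at every step), the values f(0), f(1), …, f(40) are: 0, 1, 18, 40, 37, 37, 23, 25, 10, 1, 10, 31, 4, 23, 40, 4, 16, 31, 18, 25, 16, 16, 25, 18, 31, 16, 4, 40, 23, 4, 31, 10, 1, 10, 25, 23, 37, 37, 40, 18, 1.
The distinct values are {0, 1, 4, 10, 16, 18, 23, 25, 31, 37, 40}; there are 11 of them.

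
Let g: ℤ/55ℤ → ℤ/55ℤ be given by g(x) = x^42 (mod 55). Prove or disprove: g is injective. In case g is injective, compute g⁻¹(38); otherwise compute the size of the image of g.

g(3): Repeated squaring mod 55: 3^1 ≡ 3, 3^2 ≡ 3² = 9, 3^4 ≡ 9² = 81 ≡ 26, 3^8 ≡ 26² = 676 ≡ 16, 3^16 ≡ 16² = 256 ≡ 36, 3^32 ≡ 36² = 1296 ≡ 31. Since 42 = 32 + 8 + 2, 3^42 ≡ 31·16·9: 31·16 = 496 ≡ 1, then 1·9 = 9. So 3^42 ≡ 9 (mod 55).
g(8): Repeated squaring mod 55: 8^1 ≡ 8, 8^2 ≡ 8² = 64 ≡ 9, 8^4 ≡ 9² = 81 ≡ 26, 8^8 ≡ 26² = 676 ≡ 16, 8^16 ≡ 16² = 256 ≡ 36, 8^32 ≡ 36² = 1296 ≡ 31. Since 42 = 32 + 8 + 2, 8^42 ≡ 31·16·9: 31·16 = 496 ≡ 1, then 1·9 = 9. So 8^42 ≡ 9 (mod 55).
So g(3) = g(8) = 9 while 3 ≠ 8, thus g is not injective.
Since g is not injective, we determine |image(g)|. Computing x^42 mod 55 for each x (by repeated squaring, reducing mod 55 at every step), the values g(0), g(1), …, g(54) are: 0, 1, 4, 9, 16, 25, 36, 49, 9, 26, 45, 11, 34, 4, 31, 5, 36, 14, 49, 31, 15, 1, 44, 34, 26, 20, 16, 14, 14, 16, 20, 26, 34, 44, 1, 15, 31, 49, 14, 36, 5, 31, 4, 34, 11, 45, 26, 9, 49, 36, 25, 16, 9, 4, 1.
The distinct values are {0, 1, 4, 5, 9, 11, 14, 15, 16, 20, 25, 26, 31, 34, 36, 44, 45, 49}; there are 18 of them.

18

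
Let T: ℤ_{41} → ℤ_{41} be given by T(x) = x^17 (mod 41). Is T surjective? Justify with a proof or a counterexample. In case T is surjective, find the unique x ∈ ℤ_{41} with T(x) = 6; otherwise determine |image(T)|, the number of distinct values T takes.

Since 41 is prime, the nonzero elements of ℤ_{41} form a cyclic group of order 40.
As gcd(17, 40) = 1, raising to the 17th power is a bijection on this group: if a^17 ≡ b^17 then (ab^{−1})^17 = 1, and the only element of order dividing gcd(17, 40) = 1 is 1, so a = b.
With T(0) = 0 this makes T injective on all of ℤ_{41}, hence bijective (finite equal-size domain and codomain). In particular T is surjective.
Since T is surjective, we find the preimage of 6. The inverse of x ↦ x^17 on (ℤ_{41})^× is x ↦ x^33, because 17·33 = 561 = 14·40 + 1 ≡ 1 (mod 40) and x^{40} = 1 for x ≠ 0 (Fermat). So T⁻¹(6) = 6^33 mod 41.
Repeated squaring mod 41: 6^1 ≡ 6, 6^2 ≡ 6² = 36, 6^4 ≡ 36² = 1296 ≡ 25, 6^8 ≡ 25² = 625 ≡ 10, 6^16 ≡ 10² = 100 ≡ 18, 6^32 ≡ 18² = 324 ≡ 37. Since 33 = 32 + 1, 6^33 ≡ 37·6: 37·6 = 222 ≡ 17. So 6^33 ≡ 17 (mod 41).
Hence T⁻¹(6) = 17.

17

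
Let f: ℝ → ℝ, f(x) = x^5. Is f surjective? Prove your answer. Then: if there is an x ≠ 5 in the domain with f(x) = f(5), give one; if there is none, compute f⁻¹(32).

2

For any y ∈ ℝ, x = y^{1/5} ∈ ℝ gives f(x) = y, so f is surjective.
Since x ↦ x^5 is strictly increasing on ℝ, it is injective there, so no x ≠ 5 in the domain has f(x) = f(5). We therefore compute f⁻¹(32) = 32^{1/5} = 2 (indeed 2^5 = 32).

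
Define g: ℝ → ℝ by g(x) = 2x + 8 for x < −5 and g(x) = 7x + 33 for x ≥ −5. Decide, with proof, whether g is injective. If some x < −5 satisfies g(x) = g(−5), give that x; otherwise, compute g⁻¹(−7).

-15/2

Both pieces are strictly increasing (slopes 2 and 7), so each is injective on its own interval.
The left piece maps (−∞, −5) onto (−∞, −2); the right piece maps [−5, ∞) onto [−2, ∞).
These images are disjoint, so no value is attained by both pieces. Thus g is injective.
Because the two images are disjoint, no x < −5 has g(x) = g(−5), so we compute g⁻¹(−7): −7 lies in (−∞, −2), so solve 2x + 8 = −7: x = (−7 − 8)/2 = −15/2.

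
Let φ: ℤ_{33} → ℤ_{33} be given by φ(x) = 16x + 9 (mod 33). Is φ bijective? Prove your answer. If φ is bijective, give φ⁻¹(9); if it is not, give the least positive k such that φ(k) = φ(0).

0

Suppose φ(a) = φ(b) in ℤ_{33}. Then 16a + 9 ≡ 16b + 9 (mod 33), thus 16(a − b) ≡ 0 (mod 33).
Since gcd(16, 33) = 1, 16 is invertible modulo 33, therefore a − b ≡ 0 (mod 33), i.e. a = b.
We now compute 16⁻¹ mod 33 explicitly. Euclid's algorithm: 33 = 2·16 + 1; back-substituting gives 1 = 31·16 − 15·33, so 16⁻¹ ≡ 31 (mod 33).
For any y ∈ ℤ_{33}, x = 31(y − 9) mod 33 satisfies φ(x) = 16·31(y − 9) + 9 ≡ y (since 16·31 ≡ 1 mod 33). So every y has a preimage.
Thus φ is bijective.
Since φ is bijective, we find φ⁻¹(9): we need 16x ≡ 9 − 9 ≡ 0 (mod 33). Using 16⁻¹ = 31: x ≡ 31·0 = 0, so x = 0.
Check: φ(0) = 16·0 + 9 = 9 ≡ 9 (mod 33).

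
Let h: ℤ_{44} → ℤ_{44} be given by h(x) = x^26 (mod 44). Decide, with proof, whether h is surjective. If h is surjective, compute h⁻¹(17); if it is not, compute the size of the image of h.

h(10): Repeated squaring mod 44: 10^1 ≡ 10, 10^2 ≡ 10² = 100 ≡ 12, 10^4 ≡ 12² = 144 ≡ 12, 10^8 ≡ 12² = 144 ≡ 12, 10^16 ≡ 12² = 144 ≡ 12. Since 26 = 16 + 8 + 2, 10^26 ≡ 12·12·12: 12·12 = 144 ≡ 12, then 12·12 = 144 ≡ 12. So 10^26 ≡ 12 (mod 44).
h(12): Repeated squaring mod 44: 12^1 ≡ 12, 12^2 ≡ 12² = 144 ≡ 12, 12^4 ≡ 12² = 144 ≡ 12, 12^8 ≡ 12² = 144 ≡ 12, 12^16 ≡ 12² = 144 ≡ 12. Since 26 = 16 + 8 + 2, 12^26 ≡ 12·12·12: 12·12 = 144 ≡ 12, then 12·12 = 144 ≡ 12. So 12^26 ≡ 12 (mod 44).
So h(10) = h(12) = 12 while 10 ≠ 12, so h is not injective.
A non-injective map from the 44-element set ℤ_{44} to itself takes at most 43 distinct values, so it cannot be surjective. Thus h is not surjective.
Since h is not surjective, we determine |image(h)|. Computing x^26 mod 44 for each x (by repeated squaring, reducing mod 44 at every step), the values h(0), h(1), …, h(43) are: 0, 1, 20, 25, 4, 5, 16, 37, 36, 9, 12, 33, 12, 9, 36, 37, 16, 5, 4, 25, 20, 1, 0, 1, 20, 25, 4, 5, 16, 37, 36, 9, 12, 33, 12, 9, 36, 37, 16, 5, 4, 25, 20, 1.
The distinct values are {0, 1, 4, 5, 9, 12, 16, 20, 25, 33, 36, 37}; there are 12 of them.

12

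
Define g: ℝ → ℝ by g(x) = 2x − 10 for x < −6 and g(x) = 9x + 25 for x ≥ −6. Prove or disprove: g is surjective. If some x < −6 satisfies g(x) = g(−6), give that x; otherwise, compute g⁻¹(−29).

Both pieces are strictly increasing (slopes 2 and 9), so each is injective on its own interval.
The left piece maps (−∞, −6) onto (−∞, −22); the right piece maps [−6, ∞) onto [−29, ∞).
The union (−∞, −22) ∪ [−29, ∞) covers ℝ, so g is surjective.
For the follow-up: the images overlap, so an x < −6 with g(x) = g(−6) exists. g(−6) = −29; solving 2x − 10 = −29 for x < −6 gives x = (−29 + 10)/2 = −19/2.

-19/2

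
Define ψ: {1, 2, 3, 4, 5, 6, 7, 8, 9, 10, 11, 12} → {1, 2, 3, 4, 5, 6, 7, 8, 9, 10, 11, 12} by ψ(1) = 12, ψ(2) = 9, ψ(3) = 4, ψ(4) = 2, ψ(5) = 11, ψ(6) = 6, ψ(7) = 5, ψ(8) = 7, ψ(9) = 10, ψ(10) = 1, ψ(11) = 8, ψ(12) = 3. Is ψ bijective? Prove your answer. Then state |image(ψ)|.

The values 12, 9, 4, 2, 11, 6, 5, 7, 10, 1, 8, 3 are a permutation of {1, 2, 3, 4, 5, 6, 7, 8, 9, 10, 11, 12}: each element appears exactly once.
So ψ is injective and surjective, hence bijective.
The image of ψ is {1, 2, 3, 4, 5, 6, 7, 8, 9, 10, 11, 12}, which has 12 elements.

12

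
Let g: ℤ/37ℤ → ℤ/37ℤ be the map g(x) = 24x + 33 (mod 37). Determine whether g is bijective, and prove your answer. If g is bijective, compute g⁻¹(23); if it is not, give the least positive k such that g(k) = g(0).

15

Recall that g is injective when g(x_1) = g(x_2) forces x_1 = x_2.
If g(x_1) = g(x_2), then 24x_1 ≡ 24x_2 (mod 37). Because gcd(24, 37) = 1, we may cancel 24 to get x_1 ≡ x_2 (mod 37).
We now compute 24⁻¹ mod 37 explicitly. Euclid's algorithm: 37 = 1·24 + 13, 24 = 1·13 + 11, 13 = 1·11 + 2, 11 = 5·2 + 1; back-substituting gives 1 = 17·24 − 11·37, so 24⁻¹ ≡ 17 (mod 37).
For any y ∈ ℤ/37ℤ, x = 17(y − 33) mod 37 satisfies g(x) = 24·17(y − 33) + 33 ≡ y (since 24·17 ≡ 1 mod 37). So every y has a preimage.
Hence g is bijective.
Since g is bijective, we find g⁻¹(23): we need 24x ≡ 23 − 33 ≡ 27 (mod 37). Using 24⁻¹ = 17: x ≡ 17·27 = 459 = 12·37 + 15, so x = 15.
Check: g(15) = 24·15 + 33 = 393 = 10·37 + 23 ≡ 23 (mod 37).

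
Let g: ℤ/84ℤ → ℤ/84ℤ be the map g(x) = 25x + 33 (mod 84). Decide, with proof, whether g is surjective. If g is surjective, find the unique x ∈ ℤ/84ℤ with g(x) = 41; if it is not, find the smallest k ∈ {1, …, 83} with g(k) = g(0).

44

Recall that surjectivity means every element of the codomain has a preimage under g.
Since gcd(25, 84) = 1, 25 is invertible modulo 84. Euclid's algorithm: 84 = 3·25 + 9, 25 = 2·9 + 7, 9 = 1·7 + 2, 7 = 3·2 + 1; back-substituting gives 1 = 37·25 − 11·84, so 25⁻¹ ≡ 37 (mod 84).
For any y ∈ ℤ/84ℤ, x = 37(y − 33) mod 84 satisfies g(x) = 25·37(y − 33) + 33 ≡ y (since 25·37 ≡ 1 mod 84). So every y has a preimage.
So g is surjective.
Since g is surjective, we compute g⁻¹(41): solve 25x + 33 ≡ 41 (mod 84), i.e. 25x ≡ 8 (mod 84).
Multiplying by 25⁻¹ = 37 gives x ≡ 37·8 = 296 = 3·84 + 44 ≡ 44 (mod 84).
Check: g(44) = 25·44 + 33 = 1133 = 13·84 + 41 ≡ 41 (mod 84).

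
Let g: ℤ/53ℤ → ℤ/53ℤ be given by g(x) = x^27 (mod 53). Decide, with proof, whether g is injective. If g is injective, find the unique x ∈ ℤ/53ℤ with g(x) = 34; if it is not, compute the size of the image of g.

19

Since 53 is prime, the nonzero elements of ℤ/53ℤ form a cyclic group of order 52.
As gcd(27, 52) = 1, raising to the 27th power is a bijection on this group: if s^27 ≡ t^27 then (st^{−1})^27 = 1, and the only element of order dividing gcd(27, 52) = 1 is 1, so s = t.
With g(0) = 0 this makes g injective on all of ℤ/53ℤ, hence bijective (finite equal-size domain and codomain). In particular g is injective.
Since g is injective, we find the preimage of 34. The inverse of x ↦ x^27 on (ℤ/53ℤ)^× is x ↦ x^27, because 27·27 = 729 = 14·52 + 1 ≡ 1 (mod 52) and x^{52} = 1 for x ≠ 0 (Fermat). So g⁻¹(34) = 34^27 mod 53.
Repeated squaring mod 53: 34^1 ≡ 34, 34^2 ≡ 34² = 1156 ≡ 43, 34^4 ≡ 43² = 1849 ≡ 47, 34^8 ≡ 47² = 2209 ≡ 36, 34^16 ≡ 36² = 1296 ≡ 24. Since 27 = 16 + 8 + 2 + 1, 34^27 ≡ 24·36·43·34: 24·36 = 864 ≡ 16, then 16·43 = 688 ≡ 52, then 52·34 = 1768 ≡ 19. So 34^27 ≡ 19 (mod 53).
Hence g⁻¹(34) = 19.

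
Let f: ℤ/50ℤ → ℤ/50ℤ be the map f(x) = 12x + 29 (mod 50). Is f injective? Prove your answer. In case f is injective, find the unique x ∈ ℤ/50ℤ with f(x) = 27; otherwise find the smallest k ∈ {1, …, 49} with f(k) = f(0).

25

We have gcd(12, 50) = 2 > 1. Taking a = 0 and b = 25: f(0) = 29 and f(25) = 12·25 + 29 = 329 ≡ 29 (mod 50).
So f(0) = f(25) while 0 ≠ 25, so f is not injective.
Since f is not injective, we find the least positive k with f(k) = f(0): this means 12k ≡ 0 (mod 50), i.e. 50 ∣ 12k. Since gcd(12, 50) = 2, dividing through by 2 this holds exactly when 25 ∣ 6k, and as gcd(6, 25) = 1, exactly when 25 ∣ k.
The smallest positive such k is 25.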